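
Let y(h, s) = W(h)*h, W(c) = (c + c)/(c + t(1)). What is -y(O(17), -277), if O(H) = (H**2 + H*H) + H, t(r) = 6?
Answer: -708050/601 ≈ -1178.1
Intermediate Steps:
O(H) = H + 2*H**2 (O(H) = (H**2 + H**2) + H = 2*H**2 + H = H + 2*H**2)
W(c) = 2*c/(6 + c) (W(c) = (c + c)/(c + 6) = (2*c)/(6 + c) = 2*c/(6 + c))
y(h, s) = 2*h**2/(6 + h) (y(h, s) = (2*h/(6 + h))*h = 2*h**2/(6 + h))
-y(O(17), -277) = -2*(17*(1 + 2*17))**2/(6 + 17*(1 + 2*17)) = -2*(17*(1 + 34))**2/(6 + 17*(1 + 34)) = -2*(17*35)**2/(6 + 17*35) = -2*595**2/(6 + 595) = -2*354025/601 = -1*708050/601 = -708050/601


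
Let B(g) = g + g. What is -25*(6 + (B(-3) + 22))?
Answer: -550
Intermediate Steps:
B(g) = 2*g
-25*(6 + (B(-3) + 22)) = -25*(6 + (2*(-3) + 22)) = -25*(6 + (-6 + 22)) = -25*(6 + 16) = -25*22 = -550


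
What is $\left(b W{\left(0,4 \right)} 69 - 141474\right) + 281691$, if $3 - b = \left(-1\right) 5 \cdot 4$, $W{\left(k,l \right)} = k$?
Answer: $140217$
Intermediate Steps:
$b = 23$ ($b = 3 - \left(-1\right) 5 \cdot 4 = 3 - \left(-5\right) 4 = 3 - -20 = 3 + 20 = 23$)
$\left(b W{\left(0,4 \right)} 69 - 141474\right) + 281691 = \left(23 \cdot 0 \cdot 69 - 141474\right) + 281691 = \left(0 \cdot 69 - 141474\right) + 281691 = \left(0 - 141474\right) + 281691 = -141474 + 281691 = 140217$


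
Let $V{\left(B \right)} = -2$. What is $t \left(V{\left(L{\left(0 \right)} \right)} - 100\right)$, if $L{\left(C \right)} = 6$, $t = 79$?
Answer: $-8058$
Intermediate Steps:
$t \left(V{\left(L{\left(0 \right)} \right)} - 100\right) = 79 \left(-2 - 100\right) = 79 \left(-102\right) = -8058$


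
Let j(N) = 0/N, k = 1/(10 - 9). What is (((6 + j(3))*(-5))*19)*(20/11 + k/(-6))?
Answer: -10355/11 ≈ -941.36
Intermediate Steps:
k = 1 (k = 1/1 = 1)
j(N) = 0
(((6 + j(3))*(-5))*19)*(20/11 + k/(-6)) = (((6 + 0)*(-5))*19)*(20/11 + 1/(-6)) = ((6*(-5))*19)*(20*(1/11) + 1*(-⅙)) = (-30*19)*(20/11 - ⅙) = -570*109/66 = -10355/11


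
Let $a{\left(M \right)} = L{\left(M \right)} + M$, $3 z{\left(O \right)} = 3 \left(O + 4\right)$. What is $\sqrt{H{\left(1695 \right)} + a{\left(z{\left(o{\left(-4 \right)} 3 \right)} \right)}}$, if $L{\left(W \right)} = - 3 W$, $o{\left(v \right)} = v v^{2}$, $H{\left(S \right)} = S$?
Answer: $\sqrt{2071} \approx 45.508$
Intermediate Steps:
$o{\left(v \right)} = v^{3}$
$z{\left(O \right)} = 4 + O$ ($z{\left(O \right)} = \frac{3 \left(O + 4\right)}{3} = \frac{3 \left(4 + O\right)}{3} = \frac{12 + 3 O}{3} = 4 + O$)
$a{\left(M \right)} = - 2 M$ ($a{\left(M \right)} = - 3 M + M = - 2 M$)
$\sqrt{H{\left(1695 \right)} + a{\left(z{\left(o{\left(-4 \right)} 3 \right)} \right)}} = \sqrt{1695 - 2 \left(4 + \left(-4\right)^{3} \cdot 3\right)} = \sqrt{1695 - 2 \left(4 - 192\right)} = \sqrt{1695 - -376} = \sqrt{1695 + 376} = \sqrt{2071}$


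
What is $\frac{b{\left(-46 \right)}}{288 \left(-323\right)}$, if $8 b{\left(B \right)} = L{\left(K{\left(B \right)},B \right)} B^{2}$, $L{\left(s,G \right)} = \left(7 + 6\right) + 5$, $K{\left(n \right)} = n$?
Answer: $- \frac{529}{10336} \approx -0.05118$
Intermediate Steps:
$L{\left(s,G \right)} = 18$ ($L{\left(s,G \right)} = 13 + 5 = 18$)
$b{\left(B \right)} = \frac{9 B^{2}}{4}$ ($b{\left(B \right)} = \frac{18 B^{2}}{8} = \frac{9 B^{2}}{4}$)
$\frac{b{\left(-46 \right)}}{288 \left(-323\right)} = \frac{\frac{9}{4} \left(-46\right)^{2}}{288 \left(-323\right)} = \frac{\frac{9}{4} \cdot 2116}{-93024} = 4761 \left(- \frac{1}{93024}\right) = - \frac{529}{10336}$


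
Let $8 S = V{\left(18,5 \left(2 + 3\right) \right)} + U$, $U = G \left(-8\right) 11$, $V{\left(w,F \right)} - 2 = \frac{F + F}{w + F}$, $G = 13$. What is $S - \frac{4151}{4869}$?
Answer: $- \frac{30035201}{209367} \approx -143.46$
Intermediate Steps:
$V{\left(w,F \right)} = 2 + \frac{2 F}{F + w}$ ($V{\left(w,F \right)} = 2 + \frac{F + F}{w + F} = 2 + \frac{2 F}{F + w}$)
$U = -1144$ ($U = 13 \left(-8\right) 11 = \left(-104\right) 11 = -1144$)
$S = - \frac{6132}{43}$ ($S = \frac{\frac{2 \left(18 + 2 \cdot 5 \left(2 + 3\right)\right)}{5 \left(2 + 3\right) + 18} - 1144}{8} = \frac{\frac{2 \left(18 + 2 \cdot 5 \cdot 5\right)}{5 \cdot 5 + 18} - 1144}{8} = \frac{\frac{2 \left(18 + 2 \cdot 25\right)}{25 + 18} - 1144}{8} = \frac{\frac{2 \left(18 + 50\right)}{43} - 1144}{8} = \frac{2 \cdot \frac{1}{43} \cdot 68 - 1144}{8} = \frac{\frac{136}{43} - 1144}{8} = \frac{1}{8} \left(- \frac{49056}{43}\right) = - \frac{6132}{43} \approx -142.6$)
$S - \frac{4151}{4869} = - \frac{6132}{43} - \frac{4151}{4869} = - \frac{30035201}{209367}$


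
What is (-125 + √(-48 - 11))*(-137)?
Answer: 17125 - 137*I*√59 ≈ 17125.0 - 1052.3*I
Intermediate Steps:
(-125 + √(-48 - 11))*(-137) = (-125 + √(-59))*(-137) = (-125 + I*√59)*(-137) = 17125 - 137*I*√59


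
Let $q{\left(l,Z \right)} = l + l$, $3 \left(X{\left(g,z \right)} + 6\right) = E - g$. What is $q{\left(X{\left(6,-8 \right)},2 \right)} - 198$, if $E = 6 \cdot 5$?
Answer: $-194$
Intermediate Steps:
$E = 30$
$X{\left(g,z \right)} = 4 - \frac{g}{3}$ ($X{\left(g,z \right)} = -6 + \frac{30 - g}{3} = -6 - \left(-10 + \frac{g}{3}\right) = 4 - \frac{g}{3}$)
$q{\left(l,Z \right)} = 2 l$
$q{\left(X{\left(6,-8 \right)},2 \right)} - 198 = 2 \left(4 - 2\right) - 198 = 2 \cdot 2 - 198 = 4 - 198 = -194$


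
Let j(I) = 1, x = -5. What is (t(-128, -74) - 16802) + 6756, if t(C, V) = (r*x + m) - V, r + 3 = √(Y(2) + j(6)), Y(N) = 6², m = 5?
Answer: -9952 - 5*√37 ≈ -9982.4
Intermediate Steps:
Y(N) = 36
r = -3 + √37 (r = -3 + √(36 + 1) = -3 + √37 ≈ 3.0828)
t(C, V) = 20 - V - 5*√37 (t(C, V) = ((-3 + √37)*(-5) + 5) - V = ((15 - 5*√37) + 5) - V = (20 - 5*√37) - V = 20 - V - 5*√37)
(t(-128, -74) - 16802) + 6756 = ((20 - 1*(-74) - 5*√37) - 16802) + 6756 = ((20 + 74 - 5*√37) - 16802) + 6756 = ((94 - 5*√37) - 16802) + 6756 = (-16708 - 5*√37) + 6756 = -9952 - 5*√37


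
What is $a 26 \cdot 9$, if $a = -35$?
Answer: $-8190$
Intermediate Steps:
$a 26 \cdot 9 = \left(-35\right) 26 \cdot 9 = \left(-910\right) 9 = -8190$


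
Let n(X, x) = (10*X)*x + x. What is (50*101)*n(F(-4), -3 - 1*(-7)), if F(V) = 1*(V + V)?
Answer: -1595800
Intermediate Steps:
F(V) = 2*V (F(V) = 1*(2*V) = 2*V)
n(X, x) = x + 10*X*x (n(X, x) = 10*X*x + x = x + 10*X*x)
(50*101)*n(F(-4), -3 - 1*(-7)) = (50*101)*((-3 - 1*(-7))*(1 + 10*(2*(-4)))) = 5050*((-3 + 7)*(1 + 10*(-8))) = 5050*(4*(1 - 80)) = 5050*(4*(-79)) = 5050*(-316) = -1595800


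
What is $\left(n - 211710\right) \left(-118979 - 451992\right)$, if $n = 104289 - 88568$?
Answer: $111904035319$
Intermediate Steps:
$n = 15721$
$\left(n - 211710\right) \left(-118979 - 451992\right) = \left(15721 - 211710\right) \left(-118979 - 451992\right) = \left(-195989\right) \left(-570971\right) = 111904035319$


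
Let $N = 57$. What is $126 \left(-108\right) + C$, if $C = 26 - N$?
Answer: $-13639$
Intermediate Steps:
$C = -31$ ($C = 26 - 57 = -31$)
$126 \left(-108\right) + C = 126 \left(-108\right) - 31 = -13608 - 31 = -13639$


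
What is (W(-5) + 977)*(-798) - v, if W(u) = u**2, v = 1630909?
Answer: -2430505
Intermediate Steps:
(W(-5) + 977)*(-798) - v = ((-5)**2 + 977)*(-798) - 1*1630909 = (25 + 977)*(-798) - 1630909 = 1002*(-798) - 1630909 = -799596 - 1630909 = -2430505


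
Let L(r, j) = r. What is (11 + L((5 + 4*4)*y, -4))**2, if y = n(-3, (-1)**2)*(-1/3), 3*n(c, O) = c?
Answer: 324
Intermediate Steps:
n(c, O) = c/3
y = 1/3 (y = ((1/3)*(-3))*(-1/3) = -(-1)/3 = -1*(-1/3) = 1/3 ≈ 0.33333)
(11 + L((5 + 4*4)*y, -4))**2 = (11 + (5 + 4*4)*(1/3))**2 = (11 + (5 + 16)*(1/3))**2 = (11 + 21*(1/3))**2 = (11 + 7)**2 = 18**2 = 324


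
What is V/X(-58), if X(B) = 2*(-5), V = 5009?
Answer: -5009/10 ≈ -500.90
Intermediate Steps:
X(B) = -10
V/X(-58) = 5009/(-10) = 5009*(-1/10) = -5009/10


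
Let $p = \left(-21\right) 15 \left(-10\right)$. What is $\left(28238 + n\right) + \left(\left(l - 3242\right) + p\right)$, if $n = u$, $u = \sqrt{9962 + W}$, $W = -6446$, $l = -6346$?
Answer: $21800 + 2 \sqrt{879} \approx 21859.0$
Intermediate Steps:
$p = 3150$ ($p = \left(-315\right) \left(-10\right) = 3150$)
$u = 2 \sqrt{879}$ ($u = \sqrt{9962 - 6446} = \sqrt{3516} = 2 \sqrt{879} \approx 59.296$)
$n = 2 \sqrt{879} \approx 59.296$
$\left(28238 + n\right) + \left(\left(l - 3242\right) + p\right) = \left(28238 + 2 \sqrt{879}\right) + \left(\left(-6346 - 3242\right) + 3150\right) = \left(28238 + 2 \sqrt{879}\right) + \left(-9588 + 3150\right) = \left(28238 + 2 \sqrt{879}\right) - 6438 = 21800 + 2 \sqrt{879}$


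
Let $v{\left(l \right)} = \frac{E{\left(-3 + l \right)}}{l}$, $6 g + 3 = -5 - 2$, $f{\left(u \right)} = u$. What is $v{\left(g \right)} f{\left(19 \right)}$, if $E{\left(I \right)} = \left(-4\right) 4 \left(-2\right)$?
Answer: $- \frac{1824}{5} \approx -364.8$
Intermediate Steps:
$E{\left(I \right)} = 32$ ($E{\left(I \right)} = \left(-16\right) \left(-2\right) = 32$)
$g = - \frac{5}{3}$ ($g = - \frac{1}{2} + \frac{-5 - 2}{6} = - \frac{1}{2} + \frac{1}{6} \left(-7\right) = - \frac{1}{2} - \frac{7}{6} = - \frac{5}{3} \approx -1.6667$)
$v{\left(l \right)} = \frac{32}{l}$
$v{\left(g \right)} f{\left(19 \right)} = \frac{32}{- \frac{5}{3}} \cdot 19 = 32 \left(- \frac{3}{5}\right) 19 = \left(- \frac{96}{5}\right) 19 = - \frac{1824}{5}$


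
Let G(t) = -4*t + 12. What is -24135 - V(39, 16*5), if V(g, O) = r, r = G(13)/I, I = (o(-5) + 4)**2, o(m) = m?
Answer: -24095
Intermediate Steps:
G(t) = 12 - 4*t
I = 1 (I = (-5 + 4)**2 = (-1)**2 = 1)
r = -40 (r = (12 - 4*13)/1 = (12 - 52)*1 = -40*1 = -40)
V(g, O) = -40
-24135 - V(39, 16*5) = -24135 - 1*(-40) = -24135 + 40 = -24095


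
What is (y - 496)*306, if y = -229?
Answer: -221850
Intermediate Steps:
(y - 496)*306 = (-229 - 496)*306 = -725*306 = -221850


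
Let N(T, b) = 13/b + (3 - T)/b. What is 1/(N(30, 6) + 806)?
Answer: 3/2411 ≈ 0.0012443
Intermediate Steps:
N(T, b) = 13/b + (3 - T)/b
1/(N(30, 6) + 806) = 1/((16 - 1*30)/6 + 806) = 1/((16 - 30)/6 + 806) = 1/((⅙)*(-14) + 806) = 1/(-7/3 + 806) = 1/(2411/3) = 3/2411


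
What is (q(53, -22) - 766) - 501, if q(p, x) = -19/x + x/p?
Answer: -1476799/1166 ≈ -1266.6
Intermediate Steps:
(q(53, -22) - 766) - 501 = ((-19/(-22) - 22/53) - 766) - 501 = ((-19*(-1/22) - 22*1/53) - 766) - 501 = ((19/22 - 22/53) - 766) - 501 = (523/1166 - 766) - 501 = -892633/1166 - 501 = -1476799/1166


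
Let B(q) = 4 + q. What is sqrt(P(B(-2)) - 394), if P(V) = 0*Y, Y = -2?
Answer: I*sqrt(394) ≈ 19.849*I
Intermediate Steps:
P(V) = 0 (P(V) = 0*(-2) = 0)
sqrt(P(B(-2)) - 394) = sqrt(0 - 394) = sqrt(-394) = I*sqrt(394)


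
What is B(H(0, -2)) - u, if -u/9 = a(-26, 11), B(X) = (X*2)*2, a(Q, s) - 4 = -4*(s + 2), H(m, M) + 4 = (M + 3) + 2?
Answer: -436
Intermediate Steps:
H(m, M) = 1 + M (H(m, M) = -4 + ((M + 3) + 2) = -4 + ((3 + M) + 2) = -4 + (5 + M) = 1 + M)
a(Q, s) = -4 - 4*s (a(Q, s) = 4 - 4*(s + 2) = 4 - 4*(2 + s) = 4 + (-8 - 4*s) = -4 - 4*s)
B(X) = 4*X (B(X) = (2*X)*2 = 4*X)
u = 432 (u = -9*(-4 - 4*11) = -9*(-4 - 44) = -9*(-48) = 432)
B(H(0, -2)) - u = 4*(1 - 2) - 1*432 = 4*(-1) - 432 = -4 - 432 = -436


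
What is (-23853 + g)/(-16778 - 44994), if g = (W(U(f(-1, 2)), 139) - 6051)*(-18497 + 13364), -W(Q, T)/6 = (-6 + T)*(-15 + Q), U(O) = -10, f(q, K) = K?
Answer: 17841855/15443 ≈ 1155.3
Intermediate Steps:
W(Q, T) = -6*(-15 + Q)*(-6 + T) (W(Q, T) = -6*(-6 + T)*(-15 + Q) = -6*(-15 + Q)*(-6 + T))
g = -71343567 (g = ((-540 + 36*(-10) + 90*139 - 6*(-10)*139) - 6051)*(-18497 + 13364) = ((-540 - 360 + 12510 + 8340) - 6051)*(-5133) = (19950 - 6051)*(-5133) = 13899*(-5133) = -71343567)
(-23853 + g)/(-16778 - 44994) = (-23853 - 71343567)/(-16778 - 44994) = -71367420/(-61772) = -71367420*(-1/61772) = 17841855/15443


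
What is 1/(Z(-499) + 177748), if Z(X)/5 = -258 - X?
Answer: 1/178953 ≈ 5.5881e-6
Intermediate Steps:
Z(X) = -1290 - 5*X (Z(X) = 5*(-258 - X) = -1290 - 5*X)
1/(Z(-499) + 177748) = 1/((-1290 - 5*(-499)) + 177748) = 1/((-1290 + 2495) + 177748) = 1/(1205 + 177748) = 1/178953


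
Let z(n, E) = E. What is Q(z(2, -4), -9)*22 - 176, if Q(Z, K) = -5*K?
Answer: 814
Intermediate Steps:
Q(z(2, -4), -9)*22 - 176 = -5*(-9)*22 - 176 = 45*22 - 176 = 990 - 176 = 814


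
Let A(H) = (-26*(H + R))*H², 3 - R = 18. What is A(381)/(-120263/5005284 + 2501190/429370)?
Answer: -10236861046996442352/42991479185 ≈ -2.3811e+8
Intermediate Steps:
R = -15 (R = 3 - 1*18 = 3 - 18 = -15)
A(H) = H²*(390 - 26*H) (A(H) = (-26*(H - 15))*H² = (-26*(-15 + H))*H² = (390 - 26*H)*H² = H²*(390 - 26*H))
A(381)/(-120263/5005284 + 2501190/429370) = (26*381²*(15 - 1*381))/(-120263/5005284 + 2501190/429370) = (26*145161*(15 - 381))/(-120263*1/5005284 + 2501190*(1/429370)) = (26*145161*(-366))/(-4147/172596 + 250119/42937) = -1381352076/42991479185/7410754452 = -1381352076*7410754452/42991479185 = -10236861046996442352/42991479185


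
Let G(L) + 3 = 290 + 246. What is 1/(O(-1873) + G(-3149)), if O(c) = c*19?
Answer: -1/35054 ≈ -2.8527e-5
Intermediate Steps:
O(c) = 19*c
G(L) = 533 (G(L) = -3 + (290 + 246) = -3 + 536 = 533)
1/(O(-1873) + G(-3149)) = 1/(19*(-1873) + 533) = 1/(-35587 + 533) = 1/(-35054) = -1/35054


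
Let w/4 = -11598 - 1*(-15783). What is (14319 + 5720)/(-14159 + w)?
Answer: 691/89 ≈ 7.7640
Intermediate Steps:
w = 16740 (w = 4*(-11598 - 1*(-15783)) = 4*(-11598 + 15783) = 4*4185 = 16740)
(14319 + 5720)/(-14159 + w) = (14319 + 5720)/(-14159 + 16740) = 20039/2581 = 20039*(1/2581) = 691/89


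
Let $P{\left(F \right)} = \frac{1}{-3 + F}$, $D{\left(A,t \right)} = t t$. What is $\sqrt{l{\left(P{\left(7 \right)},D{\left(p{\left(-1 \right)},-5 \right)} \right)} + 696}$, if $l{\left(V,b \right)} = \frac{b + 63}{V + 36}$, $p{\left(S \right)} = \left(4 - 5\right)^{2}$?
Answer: $\frac{2 \sqrt{3671110}}{145} \approx 26.428$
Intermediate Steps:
$p{\left(S \right)} = 1$ ($p{\left(S \right)} = \left(-1\right)^{2} = 1$)
$D{\left(A,t \right)} = t^{2}$
$l{\left(V,b \right)} = \frac{63 + b}{36 + V}$
$\sqrt{l{\left(P{\left(7 \right)},D{\left(p{\left(-1 \right)},-5 \right)} \right)} + 696} = \sqrt{\frac{63 + \left(-5\right)^{2}}{36 + \frac{1}{-3 + 7}} + 696} = \sqrt{\frac{63 + 25}{36 + \frac{1}{4}} + 696} = \sqrt{\frac{1}{36 + \frac{1}{4}} \cdot 88 + 696} = \sqrt{\frac{1}{\frac{145}{4}} \cdot 88 + 696} = \sqrt{\frac{4}{145} \cdot 88 + 696} = \sqrt{\frac{352}{145} + 696} = \sqrt{\frac{101272}{145}} = \frac{2 \sqrt{3671110}}{145}$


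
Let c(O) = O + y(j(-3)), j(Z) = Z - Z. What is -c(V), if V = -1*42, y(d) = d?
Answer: 42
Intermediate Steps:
j(Z) = 0
V = -42
c(O) = O (c(O) = O + 0 = O)
-c(V) = -1*(-42) = 42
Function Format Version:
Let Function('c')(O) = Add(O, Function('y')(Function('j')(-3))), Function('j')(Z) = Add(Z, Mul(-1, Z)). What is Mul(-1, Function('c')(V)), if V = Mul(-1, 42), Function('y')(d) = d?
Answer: 42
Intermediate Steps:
Function('j')(Z) = 0
V = -42
Function('c')(O) = O (Function('c')(O) = Add(O, 0) = O)
Mul(-1, Function('c')(V)) = Mul(-1, -42) = 42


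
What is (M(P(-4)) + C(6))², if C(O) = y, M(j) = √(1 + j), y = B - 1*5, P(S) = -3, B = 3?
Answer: (-2 + I*√2)² ≈ 2.0 - 5.6569*I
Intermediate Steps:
y = -2 (y = 3 - 1*5 = 3 - 5 = -2)
C(O) = -2
(M(P(-4)) + C(6))² = (√(1 - 3) - 2)² = (√(-2) - 2)² = (I*√2 - 2)² = (-2 + I*√2)²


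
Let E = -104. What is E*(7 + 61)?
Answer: -7072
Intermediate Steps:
E*(7 + 61) = -104*(7 + 61) = -104*68 = -7072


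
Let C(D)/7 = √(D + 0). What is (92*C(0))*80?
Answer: 0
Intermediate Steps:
C(D) = 7*√D (C(D) = 7*√(D + 0) = 7*√D)
(92*C(0))*80 = (92*(7*√0))*80 = (92*(7*0))*80 = (92*0)*80 = 0*80 = 0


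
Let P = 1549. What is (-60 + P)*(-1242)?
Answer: -1849338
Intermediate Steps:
(-60 + P)*(-1242) = (-60 + 1549)*(-1242) = 1489*(-1242) = -1849338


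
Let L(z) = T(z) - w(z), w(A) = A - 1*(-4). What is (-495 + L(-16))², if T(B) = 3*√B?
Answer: 233145 - 11592*I ≈ 2.3315e+5 - 11592.0*I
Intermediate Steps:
w(A) = 4 + A (w(A) = A + 4 = 4 + A)
L(z) = -4 - z + 3*√z (L(z) = 3*√z - (4 + z) = 3*√z + (-4 - z) = -4 - z + 3*√z)
(-495 + L(-16))² = (-495 + (-4 - 1*(-16) + 3*√(-16)))² = (-495 + (-4 + 16 + 3*(4*I)))² = (-495 + (-4 + 16 + 12*I))² = (-495 + (12 + 12*I))² = (-483 + 12*I)²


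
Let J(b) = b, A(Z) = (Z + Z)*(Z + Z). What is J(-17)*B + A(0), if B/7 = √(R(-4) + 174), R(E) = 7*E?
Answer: -119*√146 ≈ -1437.9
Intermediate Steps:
A(Z) = 4*Z² (A(Z) = (2*Z)*(2*Z) = 4*Z²)
B = 7*√146 (B = 7*√(7*(-4) + 174) = 7*√(-28 + 174) = 7*√146 ≈ 84.581)
J(-17)*B + A(0) = -119*√146 + 4*0² = -119*√146 + 4*0 = -119*√146 + 0 = -119*√146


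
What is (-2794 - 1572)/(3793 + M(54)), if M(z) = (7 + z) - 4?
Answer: -2183/1925 ≈ -1.1340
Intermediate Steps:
M(z) = 3 + z
(-2794 - 1572)/(3793 + M(54)) = (-2794 - 1572)/(3793 + (3 + 54)) = -4366/(3793 + 57) = -4366/3850 = -4366*1/3850 = -2183/1925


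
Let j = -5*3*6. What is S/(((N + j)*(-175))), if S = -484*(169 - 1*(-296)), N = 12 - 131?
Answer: -4092/665 ≈ -6.1534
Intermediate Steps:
j = -90 (j = -15*6 = -90)
N = -119
S = -225060 (S = -484*(169 + 296) = -484*465 = -225060)
S/(((N + j)*(-175))) = -225060*(-1/(175*(-119 - 90))) = -225060/((-209*(-175))) = -225060/36575 = -225060*1/36575 = -4092/665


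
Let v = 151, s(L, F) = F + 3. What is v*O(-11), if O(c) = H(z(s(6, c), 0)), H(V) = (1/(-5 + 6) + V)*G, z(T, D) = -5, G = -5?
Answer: 3020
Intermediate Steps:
s(L, F) = 3 + F
H(V) = -5 - 5*V (H(V) = (1/(-5 + 6) + V)*(-5) = (1/1 + V)*(-5) = (1 + V)*(-5) = -5 - 5*V)
O(c) = 20 (O(c) = -5 - 5*(-5) = -5 + 25 = 20)
v*O(-11) = 151*20 = 3020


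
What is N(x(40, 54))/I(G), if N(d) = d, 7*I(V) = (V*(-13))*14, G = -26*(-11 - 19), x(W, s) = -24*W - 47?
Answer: 1007/20280 ≈ 0.049655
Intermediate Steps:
x(W, s) = -47 - 24*W
G = 780 (G = -26*(-30) = 780)
I(V) = -26*V (I(V) = ((V*(-13))*14)/7 = (-13*V*14)/7 = (-182*V)/7 = -26*V)
N(x(40, 54))/I(G) = (-47 - 24*40)/((-26*780)) = (-47 - 960)/(-20280) = -1007*(-1/20280) = 1007/20280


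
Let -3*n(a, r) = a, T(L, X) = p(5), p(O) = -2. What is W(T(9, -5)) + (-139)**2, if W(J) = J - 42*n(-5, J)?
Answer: 19249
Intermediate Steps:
T(L, X) = -2
n(a, r) = -a/3
W(J) = -70 + J (W(J) = J - 42*(-1/3*(-5)) = J - 42*5/3 = J - 1*70 = J - 70 = -70 + J)
W(T(9, -5)) + (-139)**2 = (-70 - 2) + (-139)**2 = -72 + 19321 = 19249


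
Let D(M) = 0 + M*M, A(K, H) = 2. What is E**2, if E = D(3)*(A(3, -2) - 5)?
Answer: 729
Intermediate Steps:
D(M) = M**2 (D(M) = 0 + M**2 = M**2)
E = -27 (E = 3**2*(2 - 5) = 9*(-3) = -27)
E**2 = (-27)**2 = 729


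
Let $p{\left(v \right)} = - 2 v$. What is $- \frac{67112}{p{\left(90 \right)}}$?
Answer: $\frac{16778}{45} \approx 372.84$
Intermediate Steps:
$- \frac{67112}{p{\left(90 \right)}} = - \frac{67112}{\left(-2\right) 90} = - \frac{67112}{-180} = \left(-67112\right) \left(- \frac{1}{180}\right) = \frac{16778}{45}$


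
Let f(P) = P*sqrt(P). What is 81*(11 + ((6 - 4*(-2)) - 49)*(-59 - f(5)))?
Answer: 168156 + 14175*sqrt(5) ≈ 1.9985e+5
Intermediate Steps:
f(P) = P**(3/2)
81*(11 + ((6 - 4*(-2)) - 49)*(-59 - f(5))) = 81*(11 + ((6 - 4*(-2)) - 49)*(-59 - 5**(3/2))) = 81*(11 + ((6 + 8) - 49)*(-59 - 5*sqrt(5))) = 81*(11 + (14 - 49)*(-59 - 5*sqrt(5))) = 81*(11 - 35*(-59 - 5*sqrt(5))) = 81*(11 + (2065 + 175*sqrt(5))) = 81*(2076 + 175*sqrt(5)) = 168156 + 14175*sqrt(5)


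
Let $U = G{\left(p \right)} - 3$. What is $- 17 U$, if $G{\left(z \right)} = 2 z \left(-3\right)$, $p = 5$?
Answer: $561$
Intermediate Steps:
$G{\left(z \right)} = - 6 z$
$U = -33$ ($U = \left(-6\right) 5 - 3 = -30 - 3 = -33$)
$- 17 U = \left(-17\right) \left(-33\right) = 561$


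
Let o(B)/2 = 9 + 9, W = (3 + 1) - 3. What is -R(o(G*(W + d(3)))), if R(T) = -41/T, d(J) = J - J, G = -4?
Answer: 41/36 ≈ 1.1389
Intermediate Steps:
W = 1 (W = 4 - 3 = 1)
d(J) = 0
o(B) = 36 (o(B) = 2*(9 + 9) = 2*18 = 36)
-R(o(G*(W + d(3)))) = -(-41)/36 = -1*(-41/36) = 41/36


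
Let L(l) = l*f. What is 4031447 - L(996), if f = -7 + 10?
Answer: 4028459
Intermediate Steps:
f = 3
L(l) = 3*l (L(l) = l*3 = 3*l)
4031447 - L(996) = 4031447 - 3*996 = 4031447 - 1*2988 = 4031447 - 2988 = 4028459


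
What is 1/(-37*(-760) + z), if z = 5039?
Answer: 1/33159 ≈ 3.0158e-5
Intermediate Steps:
1/(-37*(-760) + z) = 1/(-37*(-760) + 5039) = 1/(28120 + 5039) = 1/33159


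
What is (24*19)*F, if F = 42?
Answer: 19152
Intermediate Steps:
(24*19)*F = (24*19)*42 = 456*42 = 19152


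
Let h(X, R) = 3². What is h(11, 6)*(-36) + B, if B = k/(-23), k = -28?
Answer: -7424/23 ≈ -322.78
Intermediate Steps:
h(X, R) = 9
B = 28/23 (B = -28/(-23) = -28*(-1/23) = 28/23 ≈ 1.2174)
h(11, 6)*(-36) + B = 9*(-36) + 28/23 = -324 + 28/23 = -7424/23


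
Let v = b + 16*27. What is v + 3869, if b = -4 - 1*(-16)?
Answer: 4313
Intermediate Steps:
b = 12 (b = -4 + 16 = 12)
v = 444 (v = 12 + 16*27 = 12 + 432 = 444)
v + 3869 = 444 + 3869 = 4313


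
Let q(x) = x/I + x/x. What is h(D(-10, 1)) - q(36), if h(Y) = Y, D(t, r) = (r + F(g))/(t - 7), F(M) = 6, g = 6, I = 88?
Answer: -681/374 ≈ -1.8209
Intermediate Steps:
D(t, r) = (6 + r)/(-7 + t) (D(t, r) = (r + 6)/(t - 7) = (6 + r)/(-7 + t))
q(x) = 1 + x/88 (q(x) = x/88 + x/x = x*(1/88) + 1 = x/88 + 1 = 1 + x/88)
h(D(-10, 1)) - q(36) = (6 + 1)/(-7 - 10) - (1 + (1/88)*36) = 7/(-17) - (1 + 9/22) = -1/17*7 - 1*31/22 = -7/17 - 31/22 = -681/374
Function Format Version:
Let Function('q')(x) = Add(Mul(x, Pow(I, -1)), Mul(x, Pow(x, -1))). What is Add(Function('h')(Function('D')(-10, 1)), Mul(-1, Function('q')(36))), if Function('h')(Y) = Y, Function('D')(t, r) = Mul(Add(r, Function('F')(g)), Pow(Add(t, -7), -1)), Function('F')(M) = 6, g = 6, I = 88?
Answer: Rational(-681, 374) ≈ -1.8209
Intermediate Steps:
Function('D')(t, r) = Mul(Pow(Add(-7, t), -1), Add(6, r)) (Function('D')(t, r) = Mul(Add(r, 6), Pow(Add(t, -7), -1)) = Mul(Add(6, r), Pow(Add(-7, t), -1)) = Mul(Pow(Add(-7, t), -1), Add(6, r)))
Function('q')(x) = Add(1, Mul(Rational(1, 88), x)) (Function('q')(x) = Add(Mul(x, Pow(88, -1)), Mul(x, Pow(x, -1))) = Add(Mul(x, Rational(1, 88)), 1) = Add(Mul(Rational(1, 88), x), 1) = Add(1, Mul(Rational(1, 88), x)))
Add(Function('h')(Function('D')(-10, 1)), Mul(-1, Function('q')(36))) = Add(Mul(Pow(Add(-7, -10), -1), Add(6, 1)), Mul(-1, Add(1, Mul(Rational(1, 88), 36)))) = Add(Mul(Pow(-17, -1), 7), Mul(-1, Add(1, Rational(9, 22)))) = Add(Mul(Rational(-1, 17), 7), Mul(-1, Rational(31, 22))) = Add(Rational(-7, 17), Rational(-31, 22)) = Rational(-681, 374)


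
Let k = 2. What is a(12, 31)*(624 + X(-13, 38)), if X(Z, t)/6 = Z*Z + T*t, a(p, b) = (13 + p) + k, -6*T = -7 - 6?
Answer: 57564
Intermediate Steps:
T = 13/6 (T = -(-7 - 6)/6 = -⅙*(-13) = 13/6 ≈ 2.1667)
a(p, b) = 15 + p (a(p, b) = (13 + p) + 2 = 15 + p)
X(Z, t) = 6*Z² + 13*t (X(Z, t) = 6*(Z*Z + 13*t/6) = 6*(Z² + 13*t/6) = 6*Z² + 13*t)
a(12, 31)*(624 + X(-13, 38)) = (15 + 12)*(624 + (6*(-13)² + 13*38)) = 27*(624 + (6*169 + 494)) = 27*(624 + (1014 + 494)) = 27*(624 + 1508) = 27*2132 = 57564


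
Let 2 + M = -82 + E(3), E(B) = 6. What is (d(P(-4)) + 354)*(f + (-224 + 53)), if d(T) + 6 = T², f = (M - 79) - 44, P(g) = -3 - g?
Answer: -129828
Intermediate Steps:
M = -78 (M = -2 + (-82 + 6) = -2 - 76 = -78)
f = -201 (f = (-78 - 79) - 44 = -157 - 44 = -201)
d(T) = -6 + T²
(d(P(-4)) + 354)*(f + (-224 + 53)) = ((-6 + (-3 - 1*(-4))²) + 354)*(-201 + (-224 + 53)) = ((-6 + (-3 + 4)²) + 354)*(-201 - 171) = ((-6 + 1²) + 354)*(-372) = ((-6 + 1) + 354)*(-372) = (-5 + 354)*(-372) = 349*(-372) = -129828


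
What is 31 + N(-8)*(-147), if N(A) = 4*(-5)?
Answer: 2971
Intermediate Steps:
N(A) = -20
31 + N(-8)*(-147) = 31 - 20*(-147) = 31 + 2940 = 2971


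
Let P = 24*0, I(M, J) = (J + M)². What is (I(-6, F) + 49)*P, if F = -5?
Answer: 0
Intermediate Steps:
P = 0
(I(-6, F) + 49)*P = ((-5 - 6)² + 49)*0 = ((-11)² + 49)*0 = (121 + 49)*0 = 170*0 = 0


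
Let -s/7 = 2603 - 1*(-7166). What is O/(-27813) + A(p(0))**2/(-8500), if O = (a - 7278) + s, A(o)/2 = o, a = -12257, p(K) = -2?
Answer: 62238166/19700875 ≈ 3.1592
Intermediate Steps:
A(o) = 2*o
s = -68383 (s = -7*(2603 - 1*(-7166)) = -7*(2603 + 7166) = -7*9769 = -68383)
O = -87918 (O = (-12257 - 7278) - 68383 = -19535 - 68383 = -87918)
O/(-27813) + A(p(0))**2/(-8500) = -87918/(-27813) + (2*(-2))**2/(-8500) = -87918*(-1/27813) + (-4)**2*(-1/8500) = 29306/9271 + 16*(-1/8500) = 29306/9271 - 4/2125 = 62238166/19700875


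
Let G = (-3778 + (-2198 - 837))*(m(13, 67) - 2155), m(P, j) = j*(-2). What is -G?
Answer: -15594957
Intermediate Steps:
m(P, j) = -2*j
G = 15594957 (G = (-3778 + (-2198 - 837))*(-2*67 - 2155) = (-3778 - 3035)*(-134 - 2155) = -6813*(-2289) = 15594957)
-G = -1*15594957 = -15594957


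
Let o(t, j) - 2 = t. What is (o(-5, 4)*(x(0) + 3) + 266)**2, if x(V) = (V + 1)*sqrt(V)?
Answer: 66049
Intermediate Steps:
o(t, j) = 2 + t
x(V) = sqrt(V)*(1 + V) (x(V) = (1 + V)*sqrt(V) = sqrt(V)*(1 + V))
(o(-5, 4)*(x(0) + 3) + 266)**2 = ((2 - 5)*(sqrt(0)*(1 + 0) + 3) + 266)**2 = (-3*(0*1 + 3) + 266)**2 = (-3*(0 + 3) + 266)**2 = (-3*3 + 266)**2 = (-9 + 266)**2 = 257**2 = 66049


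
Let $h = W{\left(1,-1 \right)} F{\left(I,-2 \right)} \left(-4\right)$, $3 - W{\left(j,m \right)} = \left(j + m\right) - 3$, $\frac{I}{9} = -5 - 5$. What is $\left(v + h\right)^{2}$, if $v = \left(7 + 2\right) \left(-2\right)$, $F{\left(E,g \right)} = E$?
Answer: $4588164$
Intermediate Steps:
$I = -90$ ($I = 9 \left(-5 - 5\right) = 9 \left(-10\right) = -90$)
$W{\left(j,m \right)} = 6 - j - m$ ($W{\left(j,m \right)} = 3 - \left(\left(j + m\right) - 3\right) = 3 - \left(-3 + j + m\right) = 6 - j - m$)
$v = -18$ ($v = 9 \left(-2\right) = -18$)
$h = 2160$ ($h = \left(6 - 1 - -1\right) \left(-90\right) \left(-4\right) = \left(6 - 1 + 1\right) \left(-90\right) \left(-4\right) = 6 \left(-90\right) \left(-4\right) = \left(-540\right) \left(-4\right) = 2160$)
$\left(v + h\right)^{2} = \left(-18 + 2160\right)^{2} = 2142^{2} = 4588164$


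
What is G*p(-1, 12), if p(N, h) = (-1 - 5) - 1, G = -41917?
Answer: 293419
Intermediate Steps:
p(N, h) = -7 (p(N, h) = -6 - 1 = -7)
G*p(-1, 12) = -41917*(-7) = 293419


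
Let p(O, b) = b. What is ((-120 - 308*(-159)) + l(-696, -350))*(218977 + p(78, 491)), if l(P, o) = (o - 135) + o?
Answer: 10538194956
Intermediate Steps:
l(P, o) = -135 + 2*o (l(P, o) = (-135 + o) + o = -135 + 2*o)
((-120 - 308*(-159)) + l(-696, -350))*(218977 + p(78, 491)) = ((-120 - 308*(-159)) + (-135 + 2*(-350)))*(218977 + 491) = ((-120 + 48972) + (-135 - 700))*219468 = (48852 - 835)*219468 = 48017*219468 = 10538194956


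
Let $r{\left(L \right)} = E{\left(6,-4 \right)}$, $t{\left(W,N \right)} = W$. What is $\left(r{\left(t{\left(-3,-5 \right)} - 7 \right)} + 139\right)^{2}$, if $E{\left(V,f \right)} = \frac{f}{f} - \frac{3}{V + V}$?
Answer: $\frac{312481}{16} \approx 19530.0$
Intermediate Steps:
$E{\left(V,f \right)} = 1 - \frac{3}{2 V}$
$r{\left(L \right)} = \frac{3}{4}$ ($r{\left(L \right)} = \frac{- \frac{3}{2} + 6}{6} = \frac{1}{6} \cdot \frac{9}{2} = \frac{3}{4}$)
$\left(r{\left(t{\left(-3,-5 \right)} - 7 \right)} + 139\right)^{2} = \left(\frac{3}{4} + 139\right)^{2} = \left(\frac{559}{4}\right)^{2} = \frac{312481}{16}$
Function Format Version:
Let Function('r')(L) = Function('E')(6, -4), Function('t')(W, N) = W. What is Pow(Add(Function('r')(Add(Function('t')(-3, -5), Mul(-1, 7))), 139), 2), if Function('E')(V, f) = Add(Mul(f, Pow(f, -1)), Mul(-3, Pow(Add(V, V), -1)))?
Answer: Rational(312481, 16) ≈ 19530.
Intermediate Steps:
Function('E')(V, f) = Add(1, Mul(Rational(-3, 2), Pow(V, -1))) (Function('E')(V, f) = Add(1, Mul(-3, Pow(Mul(2, V), -1))) = Add(1, Mul(-3, Mul(Rational(1, 2), Pow(V, -1)))) = Add(1, Mul(Rational(-3, 2), Pow(V, -1))))
Function('r')(L) = Rational(3, 4) (Function('r')(L) = Mul(Pow(6, -1), Add(Rational(-3, 2), 6)) = Mul(Rational(1, 6), Rational(9, 2)) = Rational(3, 4))
Pow(Add(Function('r')(Add(Function('t')(-3, -5), Mul(-1, 7))), 139), 2) = Pow(Add(Rational(3, 4), 139), 2) = Pow(Rational(559, 4), 2) = Rational(312481, 16)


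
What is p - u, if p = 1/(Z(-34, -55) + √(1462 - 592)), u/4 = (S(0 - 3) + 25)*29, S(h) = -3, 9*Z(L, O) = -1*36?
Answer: -1089702/427 + √870/854 ≈ -2552.0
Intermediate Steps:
Z(L, O) = -4 (Z(L, O) = (-1*36)/9 = (⅑)*(-36) = -4)
u = 2552 (u = 4*((-3 + 25)*29) = 4*(22*29) = 4*638 = 2552)
p = 1/(-4 + √870) (p = 1/(-4 + √(1462 - 592)) = 1/(-4 + √870) ≈ 0.039222)
p - u = (2/427 + √870/854) - 1*2552 = (2/427 + √870/854) - 2552 = -1089702/427 + √870/854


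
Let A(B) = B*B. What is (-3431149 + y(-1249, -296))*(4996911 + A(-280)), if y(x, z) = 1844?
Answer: -17404789388855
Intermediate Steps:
A(B) = B**2
(-3431149 + y(-1249, -296))*(4996911 + A(-280)) = (-3431149 + 1844)*(4996911 + (-280)**2) = -3429305*(4996911 + 78400) = -3429305*5075311 = -17404789388855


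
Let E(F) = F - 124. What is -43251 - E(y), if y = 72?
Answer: -43199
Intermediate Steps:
E(F) = -124 + F
-43251 - E(y) = -43251 - (-124 + 72) = -43251 - 1*(-52) = -43251 + 52 = -43199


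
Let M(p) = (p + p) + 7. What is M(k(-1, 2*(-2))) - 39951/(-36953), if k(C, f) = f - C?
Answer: 76904/36953 ≈ 2.0811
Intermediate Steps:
M(p) = 7 + 2*p (M(p) = 2*p + 7 = 7 + 2*p)
M(k(-1, 2*(-2))) - 39951/(-36953) = (7 + 2*(2*(-2) - 1*(-1))) - 39951/(-36953) = (7 + 2*(-4 + 1)) - 39951*(-1)/36953 = (7 + 2*(-3)) - 1*(-39951/36953) = (7 - 6) + 39951/36953 = 1 + 39951/36953 = 76904/36953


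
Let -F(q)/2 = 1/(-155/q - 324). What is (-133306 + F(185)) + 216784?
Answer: 1003322156/12019 ≈ 83478.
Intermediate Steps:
F(q) = -2/(-324 - 155/q) (F(q) = -2/(-155/q - 324) = -2/(-324 - 155/q))
(-133306 + F(185)) + 216784 = (-133306 + 2*185/(155 + 324*185)) + 216784 = (-133306 + 2*185/(155 + 59940)) + 216784 = (-133306 + 2*185/60095) + 216784 = (-133306 + 2*185*(1/60095)) + 216784 = (-133306 + 74/12019) + 216784 = -1602204740/12019 + 216784 = 1003322156/12019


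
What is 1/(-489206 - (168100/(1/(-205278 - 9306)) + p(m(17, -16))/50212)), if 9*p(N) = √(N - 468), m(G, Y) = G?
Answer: 7366466517883864634016/265716411879471334276096230295555 + 451908*I*√451/265716411879471334276096230295555 ≈ 2.7723e-11 + 3.6118e-26*I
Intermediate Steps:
p(N) = √(-468 + N)/9 (p(N) = √(N - 468)/9 = √(-468 + N)/9)
1/(-489206 - (168100/(1/(-205278 - 9306)) + p(m(17, -16))/50212)) = 1/(-489206 - (168100/(1/(-205278 - 9306)) + (√(-468 + 17)/9)/50212)) = 1/(-489206 - (168100/(1/(-214584)) + (√(-451)/9)*(1/50212))) = 1/(-489206 - (168100/(-1/214584) + ((I*√451)/9)*(1/50212))) = 1/(-489206 - (168100*(-214584) + (I*√451/9)*(1/50212))) = 1/(-489206 - (-36071570400 + I*√451/451908)) = 1/(-489206 + (36071570400 - I*√451/451908)) = 1/(36071081194 - I*√451/451908)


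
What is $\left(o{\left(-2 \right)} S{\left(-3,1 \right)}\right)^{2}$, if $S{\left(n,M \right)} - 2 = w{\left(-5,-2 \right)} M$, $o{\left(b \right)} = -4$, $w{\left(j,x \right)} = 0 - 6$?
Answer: $256$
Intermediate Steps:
$w{\left(j,x \right)} = -6$ ($w{\left(j,x \right)} = 0 - 6 = -6$)
$S{\left(n,M \right)} = 2 - 6 M$
$\left(o{\left(-2 \right)} S{\left(-3,1 \right)}\right)^{2} = \left(- 4 \left(2 - 6\right)\right)^{2} = \left(\left(-4\right) \left(-4\right)\right)^{2} = 16^{2} = 256$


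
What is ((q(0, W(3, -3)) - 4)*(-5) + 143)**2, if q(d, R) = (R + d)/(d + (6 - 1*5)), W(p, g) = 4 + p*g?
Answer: 35344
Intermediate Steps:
W(p, g) = 4 + g*p
q(d, R) = (R + d)/(1 + d) (q(d, R) = (R + d)/(d + (6 - 5)) = (R + d)/(d + 1) = (R + d)/(1 + d))
((q(0, W(3, -3)) - 4)*(-5) + 143)**2 = ((((4 - 3*3) + 0)/(1 + 0) - 4)*(-5) + 143)**2 = ((((4 - 9) + 0)/1 - 4)*(-5) + 143)**2 = ((1*(-5 + 0) - 4)*(-5) + 143)**2 = ((1*(-5) - 4)*(-5) + 143)**2 = ((-5 - 4)*(-5) + 143)**2 = (-9*(-5) + 143)**2 = (45 + 143)**2 = 188**2 = 35344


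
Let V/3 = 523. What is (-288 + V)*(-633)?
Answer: -810873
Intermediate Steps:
V = 1569 (V = 3*523 = 1569)
(-288 + V)*(-633) = (-288 + 1569)*(-633) = 1281*(-633) = -810873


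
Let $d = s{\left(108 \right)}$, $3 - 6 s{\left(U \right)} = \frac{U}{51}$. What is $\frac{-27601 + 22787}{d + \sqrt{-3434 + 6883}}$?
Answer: $\frac{818380}{3987019} - \frac{5564984 \sqrt{3449}}{3987019} \approx -81.766$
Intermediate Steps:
$s{\left(U \right)} = \frac{1}{2} - \frac{U}{306}$ ($s{\left(U \right)} = \frac{1}{2} - \frac{U \frac{1}{51}}{6} = \frac{1}{2} - \frac{\frac{1}{51} U}{6} = \frac{1}{2} - \frac{U}{306}$)
$d = \frac{5}{34}$ ($d = \frac{1}{2} - \frac{6}{17} = \frac{5}{34} \approx 0.14706$)
$\frac{-27601 + 22787}{d + \sqrt{-3434 + 6883}} = \frac{-27601 + 22787}{\frac{5}{34} + \sqrt{-3434 + 6883}} = - \frac{4814}{\frac{5}{34} + \sqrt{3449}}$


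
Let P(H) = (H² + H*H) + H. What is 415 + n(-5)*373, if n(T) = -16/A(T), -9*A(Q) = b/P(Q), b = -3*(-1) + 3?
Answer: 403255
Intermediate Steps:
b = 6 (b = 3 + 3 = 6)
P(H) = H + 2*H² (P(H) = (H² + H²) + H = 2*H² + H = H + 2*H²)
A(Q) = -2/(3*Q*(1 + 2*Q)) (A(Q) = -2/(3*(Q*(1 + 2*Q))) = -2*1/(Q*(1 + 2*Q))/3 = -2/(3*Q*(1 + 2*Q)))
n(T) = 24*T*(1 + 2*T) (n(T) = -16*(-3*T*(1 + 2*T)/2) = -(-24)*T*(1 + 2*T) = 24*T*(1 + 2*T))
415 + n(-5)*373 = 415 + (24*(-5)*(1 + 2*(-5)))*373 = 415 + (24*(-5)*(1 - 10))*373 = 415 + (24*(-5)*(-9))*373 = 415 + 1080*373 = 415 + 402840 = 403255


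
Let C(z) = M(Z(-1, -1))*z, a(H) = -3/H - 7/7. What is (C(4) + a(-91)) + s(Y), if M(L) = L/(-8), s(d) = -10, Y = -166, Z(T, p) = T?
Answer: -1905/182 ≈ -10.467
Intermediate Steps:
a(H) = -1 - 3/H (a(H) = -3/H - 7*⅐ = -3/H - 1 = -1 - 3/H)
M(L) = -L/8 (M(L) = L*(-⅛) = -L/8)
C(z) = z/8 (C(z) = (-⅛*(-1))*z = z/8)
(C(4) + a(-91)) + s(Y) = ((⅛)*4 + (-3 - 1*(-91))/(-91)) - 10 = (½ - (-3 + 91)/91) - 10 = (½ - 1/91*88) - 10 = (½ - 88/91) - 10 = -85/182 - 10 = -1905/182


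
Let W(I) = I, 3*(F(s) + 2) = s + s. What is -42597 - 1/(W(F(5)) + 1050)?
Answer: -134350941/3154 ≈ -42597.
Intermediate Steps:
F(s) = -2 + 2*s/3 (F(s) = -2 + (s + s)/3 = -2 + (2*s)/3 = -2 + 2*s/3)
-42597 - 1/(W(F(5)) + 1050) = -42597 - 1/((-2 + (⅔)*5) + 1050) = -42597 - 1/((-2 + 10/3) + 1050) = -42597 - 1/(4/3 + 1050) = -42597 - 1/3154/3 = -42597 - 1*3/3154 = -42597 - 3/3154 = -134350941/3154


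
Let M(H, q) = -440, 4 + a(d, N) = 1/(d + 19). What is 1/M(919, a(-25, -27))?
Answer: -1/440 ≈ -0.0022727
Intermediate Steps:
a(d, N) = -4 + 1/(19 + d) (a(d, N) = -4 + 1/(d + 19) = -4 + 1/(19 + d))
1/M(919, a(-25, -27)) = 1/(-440) = -1/440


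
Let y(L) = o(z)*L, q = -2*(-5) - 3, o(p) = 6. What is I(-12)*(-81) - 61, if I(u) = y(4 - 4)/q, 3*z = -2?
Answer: -61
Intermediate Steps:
z = -2/3 (z = (1/3)*(-2) = -2/3 ≈ -0.66667)
q = 7 (q = 10 - 3 = 7)
y(L) = 6*L
I(u) = 0 (I(u) = (6*(4 - 4))/7 = (6*0)*(1/7) = 0*(1/7) = 0)
I(-12)*(-81) - 61 = 0*(-81) - 61 = 0 - 61 = -61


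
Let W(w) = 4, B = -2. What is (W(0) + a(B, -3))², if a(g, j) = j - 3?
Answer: 4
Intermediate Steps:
a(g, j) = -3 + j
(W(0) + a(B, -3))² = (4 + (-3 - 3))² = (4 - 6)² = (-2)² = 4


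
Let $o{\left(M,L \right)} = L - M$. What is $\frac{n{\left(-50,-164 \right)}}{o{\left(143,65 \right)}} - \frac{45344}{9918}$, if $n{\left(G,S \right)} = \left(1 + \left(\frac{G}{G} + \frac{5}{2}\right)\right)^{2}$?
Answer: $- \frac{2491781}{515736} \approx -4.8315$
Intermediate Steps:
$n{\left(G,S \right)} = \frac{81}{4}$ ($n{\left(G,S \right)} = \left(1 + \left(1 + 5 \cdot \frac{1}{2}\right)\right)^{2} = \left(1 + \left(1 + \frac{5}{2}\right)\right)^{2} = \left(1 + \frac{7}{2}\right)^{2} = \left(\frac{9}{2}\right)^{2} = \frac{81}{4}$)
$\frac{n{\left(-50,-164 \right)}}{o{\left(143,65 \right)}} - \frac{45344}{9918} = \frac{81}{4 \left(65 - 143\right)} - \frac{45344}{9918} = \frac{81}{4 \left(65 - 143\right)} - \frac{22672}{4959} = \frac{81}{4 \left(-78\right)} - \frac{22672}{4959} = \frac{81}{4} \left(- \frac{1}{78}\right) - \frac{22672}{4959} = - \frac{27}{104} - \frac{22672}{4959} = - \frac{2491781}{515736}$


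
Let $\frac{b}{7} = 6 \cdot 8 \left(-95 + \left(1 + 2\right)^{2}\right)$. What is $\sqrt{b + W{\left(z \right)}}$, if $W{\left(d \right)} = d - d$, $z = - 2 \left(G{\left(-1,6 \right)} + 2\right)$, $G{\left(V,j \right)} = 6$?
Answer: $4 i \sqrt{1806} \approx 169.99 i$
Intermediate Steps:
$b = -28896$ ($b = 7 \cdot 6 \cdot 8 \left(-95 + \left(1 + 2\right)^{2}\right) = 7 \cdot 48 \left(-95 + 3^{2}\right) = 7 \cdot 48 \left(-95 + 9\right) = 7 \cdot 48 \left(-86\right) = 7 \left(-4128\right) = -28896$)
$z = -16$ ($z = - 2 \left(6 + 2\right) = \left(-2\right) 8 = -16$)
$W{\left(d \right)} = 0$
$\sqrt{b + W{\left(z \right)}} = \sqrt{-28896 + 0} = \sqrt{-28896} = 4 i \sqrt{1806}$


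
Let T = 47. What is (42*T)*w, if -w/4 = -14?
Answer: 110544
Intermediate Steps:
w = 56 (w = -4*(-14) = 56)
(42*T)*w = (42*47)*56 = 1974*56 = 110544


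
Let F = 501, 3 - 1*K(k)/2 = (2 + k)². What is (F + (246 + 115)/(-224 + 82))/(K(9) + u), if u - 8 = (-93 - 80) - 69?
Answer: -70781/66740 ≈ -1.0605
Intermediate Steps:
K(k) = 6 - 2*(2 + k)²
u = -234 (u = 8 + ((-93 - 80) - 69) = 8 + (-173 - 69) = 8 - 242 = -234)
(F + (246 + 115)/(-224 + 82))/(K(9) + u) = (501 + (246 + 115)/(-224 + 82))/((6 - 2*(2 + 9)²) - 234) = (501 + 361/(-142))/((6 - 2*11²) - 234) = (501 + 361*(-1/142))/((6 - 2*121) - 234) = (501 - 361/142)/((6 - 242) - 234) = 70781/(142*(-236 - 234)) = (70781/142)/(-470) = (70781/142)*(-1/470) = -70781/66740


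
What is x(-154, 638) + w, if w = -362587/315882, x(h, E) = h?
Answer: -49008415/315882 ≈ -155.15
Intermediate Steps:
w = -362587/315882 (w = -362587*1/315882 = -362587/315882 ≈ -1.1479)
x(-154, 638) + w = -154 - 362587/315882 = -49008415/315882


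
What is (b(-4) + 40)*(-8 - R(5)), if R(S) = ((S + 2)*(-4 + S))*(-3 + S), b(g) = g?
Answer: -792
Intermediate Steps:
R(S) = (-4 + S)*(-3 + S)*(2 + S) (R(S) = ((2 + S)*(-4 + S))*(-3 + S) = ((-4 + S)*(2 + S))*(-3 + S) = (-4 + S)*(-3 + S)*(2 + S))
(b(-4) + 40)*(-8 - R(5)) = (-4 + 40)*(-8 - (24 + 5³ - 5*5² - 2*5)) = 36*(-8 - (24 + 125 - 5*25 - 10)) = 36*(-8 - (24 + 125 - 125 - 10)) = 36*(-8 - 1*14) = 36*(-8 - 14) = 36*(-22) = -792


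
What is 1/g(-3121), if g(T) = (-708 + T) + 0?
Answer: -1/3829 ≈ -0.00026116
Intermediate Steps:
g(T) = -708 + T
1/g(-3121) = 1/(-708 - 3121) = 1/(-3829) = -1/3829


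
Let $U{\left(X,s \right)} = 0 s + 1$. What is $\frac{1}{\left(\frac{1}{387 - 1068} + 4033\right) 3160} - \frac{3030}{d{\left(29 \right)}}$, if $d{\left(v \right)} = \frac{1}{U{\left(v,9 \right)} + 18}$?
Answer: $- \frac{499641482005719}{8678851520} \approx -57570.0$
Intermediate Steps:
$U{\left(X,s \right)} = 1$ ($U{\left(X,s \right)} = 0 + 1 = 1$)
$d{\left(v \right)} = \frac{1}{19}$ ($d{\left(v \right)} = \frac{1}{1 + 18} = \frac{1}{19}$)
$\frac{1}{\left(\frac{1}{387 - 1068} + 4033\right) 3160} - \frac{3030}{d{\left(29 \right)}} = \frac{1}{\left(\frac{1}{387 - 1068} + 4033\right) 3160} - 3030 \frac{1}{\frac{1}{19}} = \frac{1}{\frac{1}{387 - 1068} + 4033} \cdot \frac{1}{3160} - 57570 = \frac{1}{\frac{1}{-681} + 4033} \cdot \frac{1}{3160} - 57570 = \frac{1}{- \frac{1}{681} + 4033} \cdot \frac{1}{3160} - 57570 = \frac{1}{\frac{2746472}{681}} \cdot \frac{1}{3160} - 57570 = \frac{681}{2746472} \cdot \frac{1}{3160} - 57570 = \frac{681}{8678851520} - 57570 = - \frac{499641482005719}{8678851520}$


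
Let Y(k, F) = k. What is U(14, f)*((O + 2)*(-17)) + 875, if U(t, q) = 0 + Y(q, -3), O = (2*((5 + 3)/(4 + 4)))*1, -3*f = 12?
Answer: 1147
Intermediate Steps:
f = -4 (f = -⅓*12 = -4)
O = 2 (O = (2*(8/8))*1 = (2*(8*(⅛)))*1 = (2*1)*1 = 2*1 = 2)
U(t, q) = q (U(t, q) = 0 + q = q)
U(14, f)*((O + 2)*(-17)) + 875 = -4*(2 + 2)*(-17) + 875 = -16*(-17) + 875 = -4*(-68) + 875 = 272 + 875 = 1147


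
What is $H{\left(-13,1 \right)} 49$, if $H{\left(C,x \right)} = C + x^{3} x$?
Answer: $-588$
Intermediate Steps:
$H{\left(C,x \right)} = C + x^{4}$
$H{\left(-13,1 \right)} 49 = \left(-13 + 1^{4}\right) 49 = \left(-13 + 1\right) 49 = \left(-12\right) 49 = -588$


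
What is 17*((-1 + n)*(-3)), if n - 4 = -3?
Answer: 0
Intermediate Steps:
n = 1 (n = 4 - 3 = 1)
17*((-1 + n)*(-3)) = 17*((-1 + 1)*(-3)) = 17*(0*(-3)) = 17*0 = 0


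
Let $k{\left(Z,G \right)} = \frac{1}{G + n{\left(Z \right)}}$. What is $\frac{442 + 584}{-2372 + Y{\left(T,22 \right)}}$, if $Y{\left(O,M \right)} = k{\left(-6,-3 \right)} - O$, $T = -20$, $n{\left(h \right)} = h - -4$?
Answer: $- \frac{270}{619} \approx -0.43619$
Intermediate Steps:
$n{\left(h \right)} = 4 + h$ ($n{\left(h \right)} = h + 4 = 4 + h$)
$k{\left(Z,G \right)} = \frac{1}{4 + G + Z}$ ($k{\left(Z,G \right)} = \frac{1}{G + \left(4 + Z\right)} = \frac{1}{4 + G + Z}$)
$Y{\left(O,M \right)} = - \frac{1}{5} - O$ ($Y{\left(O,M \right)} = \frac{1}{4 - 3 - 6} - O = \frac{1}{-5} - O = - \frac{1}{5} - O$)
$\frac{442 + 584}{-2372 + Y{\left(T,22 \right)}} = \frac{442 + 584}{-2372 - - \frac{99}{5}} = \frac{1026}{-2372 + \left(- \frac{1}{5} + 20\right)} = \frac{1026}{-2372 + \frac{99}{5}} = \frac{1026}{- \frac{11761}{5}} = 1026 \left(- \frac{5}{11761}\right) = - \frac{270}{619}$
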